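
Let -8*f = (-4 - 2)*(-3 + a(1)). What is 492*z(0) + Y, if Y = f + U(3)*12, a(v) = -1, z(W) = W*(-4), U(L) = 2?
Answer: 21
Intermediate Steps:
z(W) = -4*W
f = -3 (f = -(-4 - 2)*(-3 - 1)/8 = -(-3)*(-4)/4 = -1/8*24 = -3)
Y = 21 (Y = -3 + 2*12 = -3 + 24 = 21)
492*z(0) + Y = 492*(-4*0) + 21 = 492*0 + 21 = 0 + 21 = 21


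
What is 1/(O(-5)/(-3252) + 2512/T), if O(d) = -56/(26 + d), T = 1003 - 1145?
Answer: -173169/3063242 ≈ -0.056531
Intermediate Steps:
T = -142
1/(O(-5)/(-3252) + 2512/T) = 1/(-56/(26 - 5)/(-3252) + 2512/(-142)) = 1/(-56/21*(-1/3252) + 2512*(-1/142)) = 1/(-56*1/21*(-1/3252) - 1256/71) = 1/(-8/3*(-1/3252) - 1256/71) = 1/(2/2439 - 1256/71) = 1/(-3063242/173169) = -173169/3063242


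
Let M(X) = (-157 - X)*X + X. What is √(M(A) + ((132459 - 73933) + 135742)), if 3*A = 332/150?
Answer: 4*√614310209/225 ≈ 440.63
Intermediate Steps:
A = 166/225 (A = (332/150)/3 = (332*(1/150))/3 = (⅓)*(166/75) = 166/225 ≈ 0.73778)
M(X) = X + X*(-157 - X) (M(X) = X*(-157 - X) + X = X + X*(-157 - X))
√(M(A) + ((132459 - 73933) + 135742)) = √(-1*166/225*(156 + 166/225) + ((132459 - 73933) + 135742)) = √(-1*166/225*35266/225 + (58526 + 135742)) = √(-5854156/50625 + 194268) = √(9828963344/50625) = 4*√614310209/225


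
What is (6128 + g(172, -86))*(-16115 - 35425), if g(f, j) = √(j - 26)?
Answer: -315837120 - 206160*I*√7 ≈ -3.1584e+8 - 5.4545e+5*I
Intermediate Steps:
g(f, j) = √(-26 + j)
(6128 + g(172, -86))*(-16115 - 35425) = (6128 + √(-26 - 86))*(-16115 - 35425) = (6128 + √(-112))*(-51540) = (6128 + 4*I*√7)*(-51540) = -315837120 - 206160*I*√7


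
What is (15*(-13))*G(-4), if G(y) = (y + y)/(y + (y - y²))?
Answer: -65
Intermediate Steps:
G(y) = 2*y/(-y² + 2*y) (G(y) = (2*y)/(-y² + 2*y) = 2*y/(-y² + 2*y))
(15*(-13))*G(-4) = (15*(-13))*(-2/(-2 - 4)) = -(-390)/(-6) = -(-390)*(-1)/6 = -195*⅓ = -65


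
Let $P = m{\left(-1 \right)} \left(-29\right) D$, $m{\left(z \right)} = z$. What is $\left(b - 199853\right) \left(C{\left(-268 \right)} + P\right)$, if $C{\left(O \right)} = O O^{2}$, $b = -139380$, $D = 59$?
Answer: $6529258598193$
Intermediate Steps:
$C{\left(O \right)} = O^{3}$
$P = 1711$ ($P = \left(-1\right) \left(-29\right) 59 = 29 \cdot 59 = 1711$)
$\left(b - 199853\right) \left(C{\left(-268 \right)} + P\right) = \left(-139380 - 199853\right) \left(\left(-268\right)^{3} + 1711\right) = - 339233 \left(-19248832 + 1711\right) = \left(-339233\right) \left(-19247121\right) = 6529258598193$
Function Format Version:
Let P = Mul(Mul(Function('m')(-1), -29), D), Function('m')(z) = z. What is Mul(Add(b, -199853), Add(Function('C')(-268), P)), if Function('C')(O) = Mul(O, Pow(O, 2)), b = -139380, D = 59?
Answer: 6529258598193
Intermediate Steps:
Function('C')(O) = Pow(O, 3)
P = 1711 (P = Mul(Mul(-1, -29), 59) = Mul(29, 59) = 1711)
Mul(Add(b, -199853), Add(Function('C')(-268), P)) = Mul(Add(-139380, -199853), Add(Pow(-268, 3), 1711)) = Mul(-339233, Add(-19248832, 1711)) = Mul(-339233, -19247121) = 6529258598193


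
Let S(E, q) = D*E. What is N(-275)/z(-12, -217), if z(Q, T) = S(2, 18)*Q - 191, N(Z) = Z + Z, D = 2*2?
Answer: 550/287 ≈ 1.9164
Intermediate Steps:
D = 4
N(Z) = 2*Z
S(E, q) = 4*E
z(Q, T) = -191 + 8*Q (z(Q, T) = (4*2)*Q - 191 = 8*Q - 191 = -191 + 8*Q)
N(-275)/z(-12, -217) = (2*(-275))/(-191 + 8*(-12)) = -550/(-191 - 96) = -550/(-287) = -550*(-1/287) = 550/287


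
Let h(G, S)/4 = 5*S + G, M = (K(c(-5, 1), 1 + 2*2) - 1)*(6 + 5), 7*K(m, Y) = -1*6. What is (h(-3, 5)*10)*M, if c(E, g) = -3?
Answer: -125840/7 ≈ -17977.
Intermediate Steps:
K(m, Y) = -6/7 (K(m, Y) = (-1*6)/7 = (⅐)*(-6) = -6/7)
M = -143/7 (M = (-6/7 - 1)*(6 + 5) = -13/7*11 = -143/7 ≈ -20.429)
h(G, S) = 4*G + 20*S (h(G, S) = 4*(5*S + G) = 4*(G + 5*S) = 4*G + 20*S)
(h(-3, 5)*10)*M = ((4*(-3) + 20*5)*10)*(-143/7) = ((-12 + 100)*10)*(-143/7) = (88*10)*(-143/7) = 880*(-143/7) = -125840/7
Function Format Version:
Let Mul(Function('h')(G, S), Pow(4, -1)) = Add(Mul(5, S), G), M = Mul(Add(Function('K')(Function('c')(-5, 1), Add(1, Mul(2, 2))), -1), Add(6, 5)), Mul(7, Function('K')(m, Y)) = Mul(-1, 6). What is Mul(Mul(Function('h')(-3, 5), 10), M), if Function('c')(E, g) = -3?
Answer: Rational(-125840, 7) ≈ -17977.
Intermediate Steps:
Function('K')(m, Y) = Rational(-6, 7) (Function('K')(m, Y) = Mul(Rational(1, 7), Mul(-1, 6)) = Mul(Rational(1, 7), -6) = Rational(-6, 7))
M = Rational(-143, 7) (M = Mul(Add(Rational(-6, 7), -1), Add(6, 5)) = Mul(Rational(-13, 7), 11) = Rational(-143, 7) ≈ -20.429)
Function('h')(G, S) = Add(Mul(4, G), Mul(20, S)) (Function('h')(G, S) = Mul(4, Add(Mul(5, S), G)) = Mul(4, Add(G, Mul(5, S))) = Add(Mul(4, G), Mul(20, S)))
Mul(Mul(Function('h')(-3, 5), 10), M) = Mul(Mul(Add(Mul(4, -3), Mul(20, 5)), 10), Rational(-143, 7)) = Mul(Mul(Add(-12, 100), 10), Rational(-143, 7)) = Mul(Mul(88, 10), Rational(-143, 7)) = Mul(880, Rational(-143, 7)) = Rational(-125840, 7)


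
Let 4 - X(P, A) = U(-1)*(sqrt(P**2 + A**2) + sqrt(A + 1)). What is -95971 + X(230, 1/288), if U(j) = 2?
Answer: -95967 - 17*sqrt(2)/12 - sqrt(4387737601)/144 ≈ -96429.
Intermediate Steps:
X(P, A) = 4 - 2*sqrt(1 + A) - 2*sqrt(A**2 + P**2) (X(P, A) = 4 - 2*(sqrt(P**2 + A**2) + sqrt(A + 1)) = 4 - 2*(sqrt(A**2 + P**2) + sqrt(1 + A)) = 4 - 2*(sqrt(1 + A) + sqrt(A**2 + P**2)) = 4 - (2*sqrt(1 + A) + 2*sqrt(A**2 + P**2)) = 4 + (-2*sqrt(1 + A) - 2*sqrt(A**2 + P**2)) = 4 - 2*sqrt(1 + A) - 2*sqrt(A**2 + P**2))
-95971 + X(230, 1/288) = -95971 + (4 - 2*sqrt(1 + 1/288) - 2*sqrt((1/288)**2 + 230**2)) = -95971 + (4 - 2*sqrt(1 + 1/288) - 2*sqrt((1/288)**2 + 52900)) = -95971 + (4 - 17*sqrt(2)/12 - 2*sqrt(1/82944 + 52900)) = -95971 + (4 - 17*sqrt(2)/12 - sqrt(4387737601)/144) = -95967 - 17*sqrt(2)/12 - sqrt(4387737601)/144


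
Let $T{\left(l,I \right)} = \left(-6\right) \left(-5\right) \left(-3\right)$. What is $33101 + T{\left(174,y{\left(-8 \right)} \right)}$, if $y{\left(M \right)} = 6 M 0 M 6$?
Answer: $33011$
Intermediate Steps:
$y{\left(M \right)} = 0$ ($y{\left(M \right)} = 0 M 6 = 0 \cdot 6 = 0$)
$T{\left(l,I \right)} = -90$ ($T{\left(l,I \right)} = 30 \left(-3\right) = -90$)
$33101 + T{\left(174,y{\left(-8 \right)} \right)} = 33101 - 90 = 33011$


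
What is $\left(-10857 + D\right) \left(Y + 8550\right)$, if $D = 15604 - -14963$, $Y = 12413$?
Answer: $413180730$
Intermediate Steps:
$D = 30567$ ($D = 15604 + 14963 = 30567$)
$\left(-10857 + D\right) \left(Y + 8550\right) = \left(-10857 + 30567\right) \left(12413 + 8550\right) = 19710 \cdot 20963 = 413180730$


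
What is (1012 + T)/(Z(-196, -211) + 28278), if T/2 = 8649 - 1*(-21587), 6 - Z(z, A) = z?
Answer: 15371/7120 ≈ 2.1588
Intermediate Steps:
Z(z, A) = 6 - z
T = 60472 (T = 2*(8649 - 1*(-21587)) = 2*(8649 + 21587) = 2*30236 = 60472)
(1012 + T)/(Z(-196, -211) + 28278) = (1012 + 60472)/((6 - 1*(-196)) + 28278) = 61484/((6 + 196) + 28278) = 61484/(202 + 28278) = 61484/28480 = 61484*(1/28480) = 15371/7120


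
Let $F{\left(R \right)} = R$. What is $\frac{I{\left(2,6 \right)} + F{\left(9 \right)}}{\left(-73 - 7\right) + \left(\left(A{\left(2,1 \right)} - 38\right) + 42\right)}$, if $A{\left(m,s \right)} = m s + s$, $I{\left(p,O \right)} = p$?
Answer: $- \frac{11}{73} \approx -0.15068$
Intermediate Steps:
$A{\left(m,s \right)} = s + m s$
$\frac{I{\left(2,6 \right)} + F{\left(9 \right)}}{\left(-73 - 7\right) + \left(\left(A{\left(2,1 \right)} - 38\right) + 42\right)} = \frac{2 + 9}{\left(-73 - 7\right) + \left(\left(1 \left(1 + 2\right) - 38\right) + 42\right)} = \frac{11}{\left(-73 - 7\right) + \left(\left(1 \cdot 3 - 38\right) + 42\right)} = \frac{11}{-80 + \left(\left(3 - 38\right) + 42\right)} = \frac{11}{-80 + \left(-35 + 42\right)} = \frac{11}{-80 + 7} = \frac{11}{-73} = 11 \left(- \frac{1}{73}\right) = - \frac{11}{73}$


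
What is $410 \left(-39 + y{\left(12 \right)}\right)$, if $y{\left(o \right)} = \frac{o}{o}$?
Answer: $-15580$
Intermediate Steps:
$y{\left(o \right)} = 1$
$410 \left(-39 + y{\left(12 \right)}\right) = 410 \left(-39 + 1\right) = 410 \left(-38\right) = -15580$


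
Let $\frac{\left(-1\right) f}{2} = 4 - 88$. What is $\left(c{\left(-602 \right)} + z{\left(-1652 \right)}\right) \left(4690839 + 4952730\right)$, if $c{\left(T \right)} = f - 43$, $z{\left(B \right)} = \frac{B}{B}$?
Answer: $1215089694$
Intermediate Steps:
$z{\left(B \right)} = 1$
$f = 168$ ($f = - 2 \left(4 - 88\right) = \left(-2\right) \left(-84\right) = 168$)
$c{\left(T \right)} = 125$ ($c{\left(T \right)} = 168 - 43 = 125$)
$\left(c{\left(-602 \right)} + z{\left(-1652 \right)}\right) \left(4690839 + 4952730\right) = \left(125 + 1\right) \left(4690839 + 4952730\right) = 126 \cdot 9643569 = 1215089694$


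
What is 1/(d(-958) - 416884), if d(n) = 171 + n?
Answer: -1/417671 ≈ -2.3942e-6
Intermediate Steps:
1/(d(-958) - 416884) = 1/((171 - 958) - 416884) = 1/(-787 - 416884) = 1/(-417671) = -1/417671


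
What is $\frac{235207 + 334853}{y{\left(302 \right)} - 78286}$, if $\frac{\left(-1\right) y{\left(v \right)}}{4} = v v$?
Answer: $- \frac{285030}{221551} \approx -1.2865$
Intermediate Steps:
$y{\left(v \right)} = - 4 v^{2}$ ($y{\left(v \right)} = - 4 v v = - 4 v^{2}$)
$\frac{235207 + 334853}{y{\left(302 \right)} - 78286} = \frac{235207 + 334853}{- 4 \cdot 302^{2} - 78286} = \frac{570060}{\left(-4\right) 91204 - 78286} = \frac{570060}{-364816 - 78286} = \frac{570060}{-443102} = 570060 \left(- \frac{1}{443102}\right) = - \frac{285030}{221551}$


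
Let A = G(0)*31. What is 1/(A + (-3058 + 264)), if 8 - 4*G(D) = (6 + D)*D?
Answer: -1/2732 ≈ -0.00036603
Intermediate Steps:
G(D) = 2 - D*(6 + D)/4 (G(D) = 2 - (6 + D)*D/4 = 2 - D*(6 + D)/4)
A = 62 (A = (2 - 3/2*0 - 1/4*0**2)*31 = (2 + 0 - 1/4*0)*31 = (2 + 0 + 0)*31 = 2*31 = 62)
1/(A + (-3058 + 264)) = 1/(62 + (-3058 + 264)) = 1/(62 - 2794) = 1/(-2732) = -1/2732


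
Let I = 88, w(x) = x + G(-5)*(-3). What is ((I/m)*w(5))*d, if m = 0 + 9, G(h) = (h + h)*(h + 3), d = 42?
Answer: -67760/3 ≈ -22587.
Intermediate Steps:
G(h) = 2*h*(3 + h) (G(h) = (2*h)*(3 + h) = 2*h*(3 + h))
m = 9
w(x) = -60 + x (w(x) = x + (2*(-5)*(3 - 5))*(-3) = x + (2*(-5)*(-2))*(-3) = x + 20*(-3) = x - 60 = -60 + x)
((I/m)*w(5))*d = ((88/9)*(-60 + 5))*42 = ((88*(⅑))*(-55))*42 = ((88/9)*(-55))*42 = -4840/9*42 = -67760/3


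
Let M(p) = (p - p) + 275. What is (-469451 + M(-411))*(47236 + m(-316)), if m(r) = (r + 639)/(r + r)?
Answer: -1750778862363/79 ≈ -2.2162e+10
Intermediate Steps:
M(p) = 275 (M(p) = 0 + 275 = 275)
m(r) = (639 + r)/(2*r) (m(r) = (639 + r)/((2*r)) = (639 + r)*(1/(2*r)) = (639 + r)/(2*r))
(-469451 + M(-411))*(47236 + m(-316)) = (-469451 + 275)*(47236 + (½)*(639 - 316)/(-316)) = -469176*(47236 + (½)*(-1/316)*323) = -469176*(47236 - 323/632) = -469176*29852829/632 = -1750778862363/79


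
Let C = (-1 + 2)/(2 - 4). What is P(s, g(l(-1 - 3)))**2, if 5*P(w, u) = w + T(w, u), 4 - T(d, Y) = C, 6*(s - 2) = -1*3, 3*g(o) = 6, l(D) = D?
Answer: 36/25 ≈ 1.4400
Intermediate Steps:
g(o) = 2 (g(o) = (1/3)*6 = 2)
s = 3/2 (s = 2 + (-1*3)/6 = 2 + (1/6)*(-3) = 2 - 1/2 = 3/2 ≈ 1.5000)
C = -1/2 (C = 1/(-2) = 1*(-1/2) = -1/2 ≈ -0.50000)
T(d, Y) = 9/2 (T(d, Y) = 4 - 1*(-1/2) = 4 + 1/2 = 9/2)
P(w, u) = 9/10 + w/5 (P(w, u) = (w + 9/2)/5 = (9/2 + w)/5 = 9/10 + w/5)
P(s, g(l(-1 - 3)))**2 = (9/10 + (1/5)*(3/2))**2 = (9/10 + 3/10)**2 = (6/5)**2 = 36/25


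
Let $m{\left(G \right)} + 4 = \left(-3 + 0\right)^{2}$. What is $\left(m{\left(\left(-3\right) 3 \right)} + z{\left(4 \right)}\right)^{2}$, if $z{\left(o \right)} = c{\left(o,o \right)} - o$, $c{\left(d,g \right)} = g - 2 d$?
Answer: $9$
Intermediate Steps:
$m{\left(G \right)} = 5$ ($m{\left(G \right)} = -4 + \left(-3 + 0\right)^{2} = -4 + \left(-3\right)^{2} = -4 + 9 = 5$)
$z{\left(o \right)} = - 2 o$ ($z{\left(o \right)} = \left(o - 2 o\right) - o = - o - o = - 2 o$)
$\left(m{\left(\left(-3\right) 3 \right)} + z{\left(4 \right)}\right)^{2} = \left(5 - 8\right)^{2} = \left(-3\right)^{2} = 9$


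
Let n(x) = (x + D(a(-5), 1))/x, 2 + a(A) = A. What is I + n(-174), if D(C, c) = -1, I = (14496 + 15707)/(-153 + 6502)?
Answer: 6366397/1104726 ≈ 5.7629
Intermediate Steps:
a(A) = -2 + A
I = 30203/6349 ≈ 4.7571
n(x) = (-1 + x)/x (n(x) = (x - 1)/x = (-1 + x)/x)
I + n(-174) = 30203/6349 + (-1 - 174)/(-174) = 30203/6349 - 1/174*(-175) = 30203/6349 + 175/174 = 6366397/1104726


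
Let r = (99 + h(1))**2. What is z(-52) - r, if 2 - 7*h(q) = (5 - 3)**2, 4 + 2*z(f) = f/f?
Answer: -955109/98 ≈ -9746.0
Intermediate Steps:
z(f) = -3/2 (z(f) = -2 + (f/f)/2 = -2 + (1/2)*1 = -2 + 1/2 = -3/2)
h(q) = -2/7 (h(q) = 2/7 - (5 - 3)**2/7 = 2/7 - 1/7*2**2 = 2/7 - 1/7*4 = 2/7 - 4/7 = -2/7)
r = 477481/49 (r = (99 - 2/7)**2 = (691/7)**2 = 477481/49 ≈ 9744.5)
z(-52) - r = -3/2 - 1*477481/49 = -3/2 - 477481/49 = -955109/98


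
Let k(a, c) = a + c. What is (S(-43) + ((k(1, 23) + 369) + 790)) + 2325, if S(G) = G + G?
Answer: 3422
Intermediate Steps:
S(G) = 2*G
(S(-43) + ((k(1, 23) + 369) + 790)) + 2325 = (2*(-43) + (((1 + 23) + 369) + 790)) + 2325 = (-86 + ((24 + 369) + 790)) + 2325 = (-86 + (393 + 790)) + 2325 = (-86 + 1183) + 2325 = 1097 + 2325 = 3422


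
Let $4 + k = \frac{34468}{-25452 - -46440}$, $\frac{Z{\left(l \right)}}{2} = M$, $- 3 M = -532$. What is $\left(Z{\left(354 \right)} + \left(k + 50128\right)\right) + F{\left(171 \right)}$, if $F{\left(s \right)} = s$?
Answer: $\frac{265767418}{5247} \approx 50651.0$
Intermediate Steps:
$M = \frac{532}{3}$ ($M = \left(- \frac{1}{3}\right) \left(-532\right) = \frac{532}{3} \approx 177.33$)
$Z{\left(l \right)} = \frac{1064}{3}$ ($Z{\left(l \right)} = 2 \cdot \frac{532}{3} = \frac{1064}{3}$)
$k = - \frac{12371}{5247}$ ($k = -4 + \frac{34468}{-25452 - -46440} = -4 + \frac{34468}{-25452 + 46440} = -4 + \frac{34468}{20988} = -4 + 34468 \cdot \frac{1}{20988} = -4 + \frac{8617}{5247} = - \frac{12371}{5247} \approx -2.3577$)
$\left(Z{\left(354 \right)} + \left(k + 50128\right)\right) + F{\left(171 \right)} = \left(\frac{1064}{3} + \left(- \frac{12371}{5247} + 50128\right)\right) + 171 = \left(\frac{1064}{3} + \frac{263009245}{5247}\right) + 171 = \frac{264870181}{5247} + 171 = \frac{265767418}{5247}$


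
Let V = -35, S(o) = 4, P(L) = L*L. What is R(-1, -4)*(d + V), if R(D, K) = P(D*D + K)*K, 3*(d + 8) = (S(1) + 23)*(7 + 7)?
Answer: -2988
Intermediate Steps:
P(L) = L²
d = 118 (d = -8 + ((4 + 23)*(7 + 7))/3 = -8 + (27*14)/3 = -8 + (⅓)*378 = -8 + 126 = 118)
R(D, K) = K*(K + D²)² (R(D, K) = (D*D + K)²*K = (D² + K)²*K = (K + D²)²*K = K*(K + D²)²)
R(-1, -4)*(d + V) = (-4*(-4 + (-1)²)²)*(118 - 35) = -4*(-4 + 1)²*83 = -4*(-3)²*83 = -4*9*83 = -36*83 = -2988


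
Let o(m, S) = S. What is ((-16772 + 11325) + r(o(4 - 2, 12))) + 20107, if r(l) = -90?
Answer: 14570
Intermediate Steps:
((-16772 + 11325) + r(o(4 - 2, 12))) + 20107 = ((-16772 + 11325) - 90) + 20107 = (-5447 - 90) + 20107 = -5537 + 20107 = 14570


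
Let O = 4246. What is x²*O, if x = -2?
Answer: 16984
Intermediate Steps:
x²*O = (-2)²*4246 = 4*4246 = 16984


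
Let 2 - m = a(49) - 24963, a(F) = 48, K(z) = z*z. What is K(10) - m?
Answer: -24817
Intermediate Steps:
K(z) = z²
m = 24917 (m = 2 - (48 - 24963) = 2 - 1*(-24915) = 2 + 24915 = 24917)
K(10) - m = 10² - 1*24917 = 100 - 24917 = -24817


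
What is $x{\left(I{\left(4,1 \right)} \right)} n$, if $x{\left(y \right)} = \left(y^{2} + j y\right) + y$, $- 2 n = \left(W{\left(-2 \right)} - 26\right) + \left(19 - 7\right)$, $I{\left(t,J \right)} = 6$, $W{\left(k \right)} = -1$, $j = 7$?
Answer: $630$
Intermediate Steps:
$n = \frac{15}{2}$ ($n = - \frac{\left(-1 - 26\right) + \left(19 - 7\right)}{2} = - \frac{-27 + 12}{2} = \left(- \frac{1}{2}\right) \left(-15\right) = \frac{15}{2} \approx 7.5$)
$x{\left(y \right)} = y^{2} + 8 y$ ($x{\left(y \right)} = \left(y^{2} + 7 y\right) + y = y^{2} + 8 y$)
$x{\left(I{\left(4,1 \right)} \right)} n = 6 \left(8 + 6\right) \frac{15}{2} = 6 \cdot 14 \cdot \frac{15}{2} = 84 \cdot \frac{15}{2} = 630$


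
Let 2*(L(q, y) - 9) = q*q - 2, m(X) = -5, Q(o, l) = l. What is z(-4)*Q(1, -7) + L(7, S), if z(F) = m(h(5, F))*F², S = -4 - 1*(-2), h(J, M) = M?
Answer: 1185/2 ≈ 592.50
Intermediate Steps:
S = -2 (S = -4 + 2 = -2)
L(q, y) = 8 + q²/2 (L(q, y) = 9 + (q*q - 2)/2 = 9 + (q² - 2)/2 = 9 + (-2 + q²)/2 = 9 + (-1 + q²/2) = 8 + q²/2)
z(F) = -5*F²
z(-4)*Q(1, -7) + L(7, S) = -5*(-4)²*(-7) + (8 + (½)*7²) = -5*16*(-7) + (8 + (½)*49) = -80*(-7) + (8 + 49/2) = 560 + 65/2 = 1185/2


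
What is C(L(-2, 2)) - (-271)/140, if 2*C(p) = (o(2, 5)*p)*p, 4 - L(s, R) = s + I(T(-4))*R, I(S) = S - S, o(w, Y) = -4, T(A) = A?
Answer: -9809/140 ≈ -70.064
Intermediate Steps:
I(S) = 0
L(s, R) = 4 - s (L(s, R) = 4 - (s + 0*R) = 4 - (s + 0) = 4 - s)
C(p) = -2*p² (C(p) = ((-4*p)*p)/2 = (-4*p²)/2 = -2*p²)
C(L(-2, 2)) - (-271)/140 = -2*(4 - 1*(-2))² - (-271)/140 = -2*(4 + 2)² - (-271)/140 = -2*6² - 1*(-271/140) = -2*36 + 271/140 = -72 + 271/140 = -9809/140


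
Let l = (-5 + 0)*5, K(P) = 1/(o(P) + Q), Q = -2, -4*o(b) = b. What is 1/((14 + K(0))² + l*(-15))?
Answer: 4/2229 ≈ 0.0017945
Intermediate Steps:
o(b) = -b/4
K(P) = 1/(-2 - P/4) (K(P) = 1/(-P/4 - 2) = 1/(-2 - P/4))
l = -25 (l = -5*5 = -25)
1/((14 + K(0))² + l*(-15)) = 1/((14 - 4/(8 + 0))² - 25*(-15)) = 1/((14 - 4/8)² + 375) = 1/((14 - 4*⅛)² + 375) = 1/((14 - ½)² + 375) = 1/((27/2)² + 375) = 1/(729/4 + 375) = 1/(2229/4) = 4/2229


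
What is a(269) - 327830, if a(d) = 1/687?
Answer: -225219209/687 ≈ -3.2783e+5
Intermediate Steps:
a(d) = 1/687
a(269) - 327830 = 1/687 - 327830 = -225219209/687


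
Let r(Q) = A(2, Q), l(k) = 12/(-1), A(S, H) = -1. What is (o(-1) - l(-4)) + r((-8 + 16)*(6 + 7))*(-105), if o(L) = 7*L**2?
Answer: 124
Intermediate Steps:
l(k) = -12 (l(k) = 12*(-1) = -12)
r(Q) = -1
(o(-1) - l(-4)) + r((-8 + 16)*(6 + 7))*(-105) = (7*(-1)**2 - 1*(-12)) - 1*(-105) = (7*1 + 12) + 105 = (7 + 12) + 105 = 19 + 105 = 124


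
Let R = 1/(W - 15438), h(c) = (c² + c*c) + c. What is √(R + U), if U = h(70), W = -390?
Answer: √618171874563/7914 ≈ 99.348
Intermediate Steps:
h(c) = c + 2*c² (h(c) = (c² + c²) + c = 2*c² + c = c + 2*c²)
R = -1/15828 (R = 1/(-390 - 15438) = 1/(-15828) = -1/15828 ≈ -6.3179e-5)
U = 9870 (U = 70*(1 + 2*70) = 70*(1 + 140) = 70*141 = 9870)
√(R + U) = √(-1/15828 + 9870) = √(156222359/15828) = √618171874563/7914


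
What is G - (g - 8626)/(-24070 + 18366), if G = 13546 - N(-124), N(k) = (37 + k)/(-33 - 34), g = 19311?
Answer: 5177067375/382168 ≈ 13547.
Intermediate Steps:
N(k) = -37/67 - k/67 (N(k) = (37 + k)/(-67) = (37 + k)*(-1/67) = -37/67 - k/67)
G = 907495/67 (G = 13546 - (-37/67 - 1/67*(-124)) = 13546 - (-37/67 + 124/67) = 13546 - 1*87/67 = 13546 - 87/67 = 907495/67 ≈ 13545.)
G - (g - 8626)/(-24070 + 18366) = 907495/67 - (19311 - 8626)/(-24070 + 18366) = 907495/67 - 10685/(-5704) = 907495/67 - 10685*(-1)/5704 = 907495/67 - 1*(-10685/5704) = 907495/67 + 10685/5704 = 5177067375/382168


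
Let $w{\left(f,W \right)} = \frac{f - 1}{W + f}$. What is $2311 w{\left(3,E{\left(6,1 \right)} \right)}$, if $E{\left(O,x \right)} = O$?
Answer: $\frac{4622}{9} \approx 513.56$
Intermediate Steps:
$w{\left(f,W \right)} = \frac{-1 + f}{W + f}$
$2311 w{\left(3,E{\left(6,1 \right)} \right)} = 2311 \frac{-1 + 3}{6 + 3} = 2311 \cdot \frac{1}{9} \cdot 2 = 2311 \cdot \frac{2}{9} = \frac{4622}{9}$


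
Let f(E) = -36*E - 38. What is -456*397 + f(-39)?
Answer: -179666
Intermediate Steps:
f(E) = -38 - 36*E
-456*397 + f(-39) = -456*397 + (-38 - 36*(-39)) = -181032 + (-38 + 1404) = -181032 + 1366 = -179666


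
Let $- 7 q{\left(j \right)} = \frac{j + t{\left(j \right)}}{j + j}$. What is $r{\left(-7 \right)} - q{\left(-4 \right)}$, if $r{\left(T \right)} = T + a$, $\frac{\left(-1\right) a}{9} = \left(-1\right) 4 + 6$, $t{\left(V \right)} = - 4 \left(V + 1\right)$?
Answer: $- \frac{176}{7} \approx -25.143$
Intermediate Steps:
$t{\left(V \right)} = -4 - 4 V$ ($t{\left(V \right)} = - 4 \left(1 + V\right) = -4 - 4 V$)
$a = -18$ ($a = - 9 \left(\left(-1\right) 4 + 6\right) = - 9 \left(-4 + 6\right) = \left(-9\right) 2 = -18$)
$q{\left(j \right)} = - \frac{-4 - 3 j}{14 j}$ ($q{\left(j \right)} = - \frac{\left(j - \left(4 + 4 j\right)\right) \frac{1}{j + j}}{7} = - \frac{\left(-4 - 3 j\right) \frac{1}{2 j}}{7} = - \frac{\frac{1}{2} \frac{1}{j} \left(-4 - 3 j\right)}{7} = - \frac{-4 - 3 j}{14 j}$)
$r{\left(T \right)} = -18 + T$ ($r{\left(T \right)} = T - 18 = -18 + T$)
$r{\left(-7 \right)} - q{\left(-4 \right)} = \left(-18 - 7\right) - \frac{4 + 3 \left(-4\right)}{14 \left(-4\right)} = -25 - \frac{1}{14} \left(- \frac{1}{4}\right) \left(4 - 12\right) = -25 - \frac{1}{14} \left(- \frac{1}{4}\right) \left(-8\right) = -25 - \frac{1}{7} = - \frac{176}{7}$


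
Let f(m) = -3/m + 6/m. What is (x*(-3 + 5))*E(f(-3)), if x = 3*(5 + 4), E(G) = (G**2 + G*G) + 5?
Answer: 378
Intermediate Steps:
f(m) = 3/m
E(G) = 5 + 2*G**2 (E(G) = (G**2 + G**2) + 5 = 2*G**2 + 5 = 5 + 2*G**2)
x = 27 (x = 3*9 = 27)
(x*(-3 + 5))*E(f(-3)) = (27*(-3 + 5))*(5 + 2*(3/(-3))**2) = (27*2)*(5 + 2*(3*(-1/3))**2) = 54*(5 + 2*(-1)**2) = 54*(5 + 2*1) = 54*(5 + 2) = 54*7 = 378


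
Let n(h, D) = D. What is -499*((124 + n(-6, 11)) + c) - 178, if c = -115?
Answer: -10158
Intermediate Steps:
-499*((124 + n(-6, 11)) + c) - 178 = -499*((124 + 11) - 115) - 178 = -499*(135 - 115) - 178 = -499*20 - 178 = -9980 - 178 = -10158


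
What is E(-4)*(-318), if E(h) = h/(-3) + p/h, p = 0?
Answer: -424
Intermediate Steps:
E(h) = -h/3 (E(h) = h/(-3) + 0/h = h*(-1/3) + 0 = -h/3 + 0 = -h/3)
E(-4)*(-318) = -1/3*(-4)*(-318) = (4/3)*(-318) = -424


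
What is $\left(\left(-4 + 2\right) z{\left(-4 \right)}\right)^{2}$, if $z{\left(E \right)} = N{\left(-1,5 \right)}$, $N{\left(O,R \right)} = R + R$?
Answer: $400$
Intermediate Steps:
$N{\left(O,R \right)} = 2 R$
$z{\left(E \right)} = 10$ ($z{\left(E \right)} = 2 \cdot 5 = 10$)
$\left(\left(-4 + 2\right) z{\left(-4 \right)}\right)^{2} = \left(\left(-4 + 2\right) 10\right)^{2} = \left(\left(-2\right) 10\right)^{2} = \left(-20\right)^{2} = 400$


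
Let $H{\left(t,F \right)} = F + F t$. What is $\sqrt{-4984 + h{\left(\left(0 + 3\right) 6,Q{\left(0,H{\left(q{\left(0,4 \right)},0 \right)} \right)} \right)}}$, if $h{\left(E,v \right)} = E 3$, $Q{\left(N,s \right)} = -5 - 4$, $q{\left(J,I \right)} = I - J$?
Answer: $i \sqrt{4930} \approx 70.214 i$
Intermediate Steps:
$Q{\left(N,s \right)} = -9$
$h{\left(E,v \right)} = 3 E$
$\sqrt{-4984 + h{\left(\left(0 + 3\right) 6,Q{\left(0,H{\left(q{\left(0,4 \right)},0 \right)} \right)} \right)}} = \sqrt{-4984 + 3 \left(0 + 3\right) 6} = \sqrt{-4984 + 3 \cdot 3 \cdot 6} = \sqrt{-4984 + 3 \cdot 18} = \sqrt{-4984 + 54} = \sqrt{-4930} = i \sqrt{4930}$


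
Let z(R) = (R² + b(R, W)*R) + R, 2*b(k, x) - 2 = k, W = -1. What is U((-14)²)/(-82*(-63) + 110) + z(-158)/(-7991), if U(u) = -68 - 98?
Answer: -98612193/21080258 ≈ -4.6779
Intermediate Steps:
b(k, x) = 1 + k/2
U(u) = -166
z(R) = R + R² + R*(1 + R/2) (z(R) = (R² + (1 + R/2)*R) + R = (R² + R*(1 + R/2)) + R = R + R² + R*(1 + R/2))
U((-14)²)/(-82*(-63) + 110) + z(-158)/(-7991) = -166/(-82*(-63) + 110) + ((½)*(-158)*(4 + 3*(-158)))/(-7991) = -166/(5166 + 110) + ((½)*(-158)*(4 - 474))*(-1/7991) = -166/5276 + ((½)*(-158)*(-470))*(-1/7991) = -166*1/5276 + 37130*(-1/7991) = -83/2638 - 37130/7991 = -98612193/21080258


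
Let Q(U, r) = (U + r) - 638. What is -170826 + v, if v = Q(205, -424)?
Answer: -171683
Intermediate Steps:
Q(U, r) = -638 + U + r
v = -857 (v = -638 + 205 - 424 = -857)
-170826 + v = -170826 - 857 = -171683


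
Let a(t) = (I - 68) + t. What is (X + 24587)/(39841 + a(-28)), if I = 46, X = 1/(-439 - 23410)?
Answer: 586375362/948975559 ≈ 0.61790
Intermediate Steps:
X = -1/23849 (X = 1/(-23849) = -1/23849 ≈ -4.1930e-5)
a(t) = -22 + t (a(t) = (46 - 68) + t = -22 + t)
(X + 24587)/(39841 + a(-28)) = (-1/23849 + 24587)/(39841 + (-22 - 28)) = 586375362/(23849*(39841 - 50)) = (586375362/23849)/39791 = (586375362/23849)*(1/39791) = 586375362/948975559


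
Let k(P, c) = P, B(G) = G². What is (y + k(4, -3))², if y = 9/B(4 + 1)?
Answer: 11881/625 ≈ 19.010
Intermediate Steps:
y = 9/25 (y = 9/((4 + 1)²) = 9/(5²) = 9/25 ≈ 0.36000)
(y + k(4, -3))² = (9/25 + 4)² = (109/25)² = 11881/625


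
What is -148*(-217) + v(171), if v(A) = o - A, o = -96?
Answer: 31849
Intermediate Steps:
v(A) = -96 - A
-148*(-217) + v(171) = -148*(-217) + (-96 - 1*171) = 32116 + (-96 - 171) = 32116 - 267 = 31849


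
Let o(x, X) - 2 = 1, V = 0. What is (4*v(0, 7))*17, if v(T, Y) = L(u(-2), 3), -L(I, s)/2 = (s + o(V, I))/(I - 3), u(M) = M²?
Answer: -816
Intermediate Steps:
o(x, X) = 3 (o(x, X) = 2 + 1 = 3)
L(I, s) = -2*(3 + s)/(-3 + I) (L(I, s) = -2*(s + 3)/(I - 3) = -2*(3 + s)/(-3 + I))
v(T, Y) = -12 (v(T, Y) = 2*(-3 - 1*3)/(-3 + (-2)²) = 2*(-3 - 3)/(-3 + 4) = 2*(-6)/1 = 2*1*(-6) = -12)
(4*v(0, 7))*17 = (4*(-12))*17 = -48*17 = -816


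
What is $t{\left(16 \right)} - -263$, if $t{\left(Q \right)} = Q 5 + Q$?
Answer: $359$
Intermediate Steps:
$t{\left(Q \right)} = 6 Q$ ($t{\left(Q \right)} = 5 Q + Q = 6 Q$)
$t{\left(16 \right)} - -263 = 6 \cdot 16 - -263 = 96 + 263 = 359$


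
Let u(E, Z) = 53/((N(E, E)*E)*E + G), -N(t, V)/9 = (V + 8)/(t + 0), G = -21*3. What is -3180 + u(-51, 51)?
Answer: -62964053/19800 ≈ -3180.0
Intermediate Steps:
G = -63
N(t, V) = -9*(8 + V)/t (N(t, V) = -9*(V + 8)/(t + 0) = -9*(8 + V)/t)
u(E, Z) = 53/(-63 + E*(-72 - 9*E)) (u(E, Z) = 53/(((9*(-8 - E)/E)*E)*E - 63) = 53/((-72 - 9*E)*E - 63) = 53/(E*(-72 - 9*E) - 63) = 53/(-63 + E*(-72 - 9*E)))
-3180 + u(-51, 51) = -3180 - 53/(63 + 9*(-51)*(8 - 51)) = -3180 - 53/(63 + 9*(-51)*(-43)) = -3180 - 53/(63 + 19737) = -3180 - 53/19800 = -62964053/19800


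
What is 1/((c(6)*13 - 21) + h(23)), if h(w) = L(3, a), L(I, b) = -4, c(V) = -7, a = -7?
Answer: -1/116 ≈ -0.0086207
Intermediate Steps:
h(w) = -4
1/((c(6)*13 - 21) + h(23)) = 1/((-7*13 - 21) - 4) = 1/((-91 - 21) - 4) = 1/(-112 - 4) = 1/(-116) = -1/116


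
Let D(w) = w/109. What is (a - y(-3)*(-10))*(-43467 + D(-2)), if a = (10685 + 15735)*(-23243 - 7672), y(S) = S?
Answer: 3869799181978650/109 ≈ 3.5503e+13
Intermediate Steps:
D(w) = w/109 (D(w) = w*(1/109) = w/109)
a = -816774300 (a = 26420*(-30915) = -816774300)
(a - y(-3)*(-10))*(-43467 + D(-2)) = (-816774300 - (-3)*(-10))*(-43467 + (1/109)*(-2)) = (-816774300 - 1*30)*(-43467 - 2/109) = (-816774300 - 30)*(-4737905/109) = -816774330*(-4737905/109) = 3869799181978650/109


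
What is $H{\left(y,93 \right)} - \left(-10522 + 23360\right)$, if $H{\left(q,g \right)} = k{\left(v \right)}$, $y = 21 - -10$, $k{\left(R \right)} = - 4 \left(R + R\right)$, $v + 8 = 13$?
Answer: $-12878$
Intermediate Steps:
$v = 5$ ($v = -8 + 13 = 5$)
$k{\left(R \right)} = - 8 R$ ($k{\left(R \right)} = - 4 \cdot 2 R = - 8 R$)
$y = 31$ ($y = 21 + 10 = 31$)
$H{\left(q,g \right)} = -40$ ($H{\left(q,g \right)} = \left(-8\right) 5 = -40$)
$H{\left(y,93 \right)} - \left(-10522 + 23360\right) = -40 - \left(-10522 + 23360\right) = -40 - 12838 = -12878$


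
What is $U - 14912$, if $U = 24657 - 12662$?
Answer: $-2917$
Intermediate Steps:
$U = 11995$ ($U = 24657 - 12662 = 11995$)
$U - 14912 = 11995 - 14912 = -2917$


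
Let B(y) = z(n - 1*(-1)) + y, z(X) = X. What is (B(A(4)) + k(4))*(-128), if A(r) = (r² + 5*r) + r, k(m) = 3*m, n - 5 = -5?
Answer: -6784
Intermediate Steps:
n = 0 (n = 5 - 5 = 0)
A(r) = r² + 6*r
B(y) = 1 + y (B(y) = (0 - 1*(-1)) + y = (0 + 1) + y = 1 + y)
(B(A(4)) + k(4))*(-128) = ((1 + 4*(6 + 4)) + 3*4)*(-128) = ((1 + 4*10) + 12)*(-128) = ((1 + 40) + 12)*(-128) = (41 + 12)*(-128) = 53*(-128) = -6784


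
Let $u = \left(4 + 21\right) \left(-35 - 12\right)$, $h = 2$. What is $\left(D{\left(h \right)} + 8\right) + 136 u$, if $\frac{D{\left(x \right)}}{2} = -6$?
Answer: $-159804$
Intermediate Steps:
$D{\left(x \right)} = -12$ ($D{\left(x \right)} = 2 \left(-6\right) = -12$)
$u = -1175$ ($u = 25 \left(-47\right) = -1175$)
$\left(D{\left(h \right)} + 8\right) + 136 u = \left(-12 + 8\right) + 136 \left(-1175\right) = -4 - 159800 = -159804$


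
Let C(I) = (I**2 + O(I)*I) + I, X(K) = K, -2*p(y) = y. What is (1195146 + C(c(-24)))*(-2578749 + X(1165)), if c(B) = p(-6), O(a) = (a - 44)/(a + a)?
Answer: -3080567297800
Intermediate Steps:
p(y) = -y/2
O(a) = (-44 + a)/(2*a) (O(a) = (-44 + a)/((2*a)) = (-44 + a)*(1/(2*a)) = (-44 + a)/(2*a))
c(B) = 3 (c(B) = -1/2*(-6) = 3)
C(I) = -22 + I**2 + 3*I/2 (C(I) = (I**2 + ((-44 + I)/(2*I))*I) + I = (I**2 + (-22 + I/2)) + I = (-22 + I**2 + I/2) + I = -22 + I**2 + 3*I/2)
(1195146 + C(c(-24)))*(-2578749 + X(1165)) = (1195146 + (-22 + 3**2 + (3/2)*3))*(-2578749 + 1165) = (1195146 + (-22 + 9 + 9/2))*(-2577584) = (1195146 - 17/2)*(-2577584) = (2390275/2)*(-2577584) = -3080567297800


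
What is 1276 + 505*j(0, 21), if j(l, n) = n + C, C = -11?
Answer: 6326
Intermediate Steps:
j(l, n) = -11 + n (j(l, n) = n - 11 = -11 + n)
1276 + 505*j(0, 21) = 1276 + 505*(-11 + 21) = 1276 + 505*10 = 1276 + 5050 = 6326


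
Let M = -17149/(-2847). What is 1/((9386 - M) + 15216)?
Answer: 2847/70024745 ≈ 4.0657e-5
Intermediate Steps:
M = 17149/2847 (M = -17149*(-1/2847) = 17149/2847 ≈ 6.0235)
1/((9386 - M) + 15216) = 1/((9386 - 1*17149/2847) + 15216) = 1/((9386 - 17149/2847) + 15216) = 1/(26704793/2847 + 15216) = 1/(70024745/2847) = 2847/70024745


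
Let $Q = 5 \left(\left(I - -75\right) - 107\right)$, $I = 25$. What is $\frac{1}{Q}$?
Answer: $- \frac{1}{35} \approx -0.028571$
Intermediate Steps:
$Q = -35$ ($Q = 5 \left(\left(25 - -75\right) - 107\right) = 5 \left(\left(25 + 75\right) - 107\right) = 5 \left(100 - 107\right) = 5 \left(-7\right) = -35$)
$\frac{1}{Q} = \frac{1}{-35} = - \frac{1}{35}$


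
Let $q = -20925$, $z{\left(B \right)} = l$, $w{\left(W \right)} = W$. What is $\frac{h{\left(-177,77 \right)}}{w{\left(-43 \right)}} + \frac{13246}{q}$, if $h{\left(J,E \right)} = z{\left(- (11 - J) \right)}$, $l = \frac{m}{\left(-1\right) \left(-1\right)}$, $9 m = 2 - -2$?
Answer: $- \frac{578878}{899775} \approx -0.64336$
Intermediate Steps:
$m = \frac{4}{9}$ ($m = \frac{2 - -2}{9} = \frac{2 + 2}{9} = \frac{1}{9} \cdot 4 = \frac{4}{9} \approx 0.44444$)
$l = \frac{4}{9}$ ($l = \frac{4}{9 \left(\left(-1\right) \left(-1\right)\right)} = \frac{4}{9 \cdot 1} = \frac{4}{9} \cdot 1 = \frac{4}{9} \approx 0.44444$)
$z{\left(B \right)} = \frac{4}{9}$
$h{\left(J,E \right)} = \frac{4}{9}$
$\frac{h{\left(-177,77 \right)}}{w{\left(-43 \right)}} + \frac{13246}{q} = \frac{4}{9 \left(-43\right)} + \frac{13246}{-20925} = \frac{4}{9} \left(- \frac{1}{43}\right) + 13246 \left(- \frac{1}{20925}\right) = - \frac{4}{387} - \frac{13246}{20925} = - \frac{578878}{899775}$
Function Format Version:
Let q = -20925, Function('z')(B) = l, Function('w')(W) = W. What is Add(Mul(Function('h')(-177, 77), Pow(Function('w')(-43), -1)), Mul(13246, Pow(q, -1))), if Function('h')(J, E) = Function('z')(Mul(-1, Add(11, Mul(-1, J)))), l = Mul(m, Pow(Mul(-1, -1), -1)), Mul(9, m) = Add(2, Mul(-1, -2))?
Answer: Rational(-578878, 899775) ≈ -0.64336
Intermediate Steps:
m = Rational(4, 9) (m = Mul(Rational(1, 9), Add(2, Mul(-1, -2))) = Mul(Rational(1, 9), Add(2, 2)) = Mul(Rational(1, 9), 4) = Rational(4, 9) ≈ 0.44444)
l = Rational(4, 9) (l = Mul(Rational(4, 9), Pow(Mul(-1, -1), -1)) = Mul(Rational(4, 9), Pow(1, -1)) = Mul(Rational(4, 9), 1) = Rational(4, 9) ≈ 0.44444)
Function('z')(B) = Rational(4, 9)
Function('h')(J, E) = Rational(4, 9)
Add(Mul(Function('h')(-177, 77), Pow(Function('w')(-43), -1)), Mul(13246, Pow(q, -1))) = Add(Mul(Rational(4, 9), Pow(-43, -1)), Mul(13246, Pow(-20925, -1))) = Add(Mul(Rational(4, 9), Rational(-1, 43)), Mul(13246, Rational(-1, 20925))) = Add(Rational(-4, 387), Rational(-13246, 20925)) = Rational(-578878, 899775)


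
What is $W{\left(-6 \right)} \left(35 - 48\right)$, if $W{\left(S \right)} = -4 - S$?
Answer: $-26$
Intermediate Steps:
$W{\left(-6 \right)} \left(35 - 48\right) = \left(-4 - -6\right) \left(35 - 48\right) = \left(-4 + 6\right) \left(-13\right) = 2 \left(-13\right) = -26$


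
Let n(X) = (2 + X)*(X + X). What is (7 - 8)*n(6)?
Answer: -96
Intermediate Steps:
n(X) = 2*X*(2 + X) (n(X) = (2 + X)*(2*X) = 2*X*(2 + X))
(7 - 8)*n(6) = (7 - 8)*(2*6*(2 + 6)) = -2*6*8 = -1*96 = -96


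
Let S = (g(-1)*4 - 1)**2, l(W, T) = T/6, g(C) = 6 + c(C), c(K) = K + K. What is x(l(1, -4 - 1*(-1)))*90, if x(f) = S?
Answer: 20250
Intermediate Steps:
c(K) = 2*K
g(C) = 6 + 2*C
l(W, T) = T/6 (l(W, T) = T*(1/6) = T/6)
S = 225 (S = ((6 + 2*(-1))*4 - 1)**2 = ((6 - 2)*4 - 1)**2 = (4*4 - 1)**2 = (16 - 1)**2 = 15**2 = 225)
x(f) = 225
x(l(1, -4 - 1*(-1)))*90 = 225*90 = 20250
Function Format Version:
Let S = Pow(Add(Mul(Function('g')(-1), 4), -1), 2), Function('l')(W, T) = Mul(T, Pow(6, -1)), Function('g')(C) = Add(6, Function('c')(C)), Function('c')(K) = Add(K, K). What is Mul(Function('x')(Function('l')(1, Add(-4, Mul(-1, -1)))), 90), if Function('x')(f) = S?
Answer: 20250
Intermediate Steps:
Function('c')(K) = Mul(2, K)
Function('g')(C) = Add(6, Mul(2, C))
Function('l')(W, T) = Mul(Rational(1, 6), T) (Function('l')(W, T) = Mul(T, Rational(1, 6)) = Mul(Rational(1, 6), T))
S = 225 (S = Pow(Add(Mul(Add(6, Mul(2, -1)), 4), -1), 2) = Pow(Add(Mul(Add(6, -2), 4), -1), 2) = Pow(Add(Mul(4, 4), -1), 2) = Pow(Add(16, -1), 2) = Pow(15, 2) = 225)
Function('x')(f) = 225
Mul(Function('x')(Function('l')(1, Add(-4, Mul(-1, -1)))), 90) = Mul(225, 90) = 20250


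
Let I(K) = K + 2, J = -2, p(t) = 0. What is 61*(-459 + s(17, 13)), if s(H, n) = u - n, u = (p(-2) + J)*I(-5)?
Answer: -28426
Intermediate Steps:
I(K) = 2 + K
u = 6 (u = (0 - 2)*(2 - 5) = -2*(-3) = 6)
s(H, n) = 6 - n
61*(-459 + s(17, 13)) = 61*(-459 + (6 - 1*13)) = 61*(-459 + (6 - 13)) = 61*(-459 - 7) = 61*(-466) = -28426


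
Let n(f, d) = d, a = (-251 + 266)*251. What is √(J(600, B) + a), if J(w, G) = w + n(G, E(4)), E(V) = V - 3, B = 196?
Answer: √4366 ≈ 66.076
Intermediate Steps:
a = 3765 (a = 15*251 = 3765)
E(V) = -3 + V
J(w, G) = 1 + w (J(w, G) = w + (-3 + 4) = w + 1 = 1 + w)
√(J(600, B) + a) = √((1 + 600) + 3765) = √(601 + 3765) = √4366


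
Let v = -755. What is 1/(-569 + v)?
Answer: -1/1324 ≈ -0.00075529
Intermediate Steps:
1/(-569 + v) = 1/(-569 - 755) = 1/(-1324) = -1/1324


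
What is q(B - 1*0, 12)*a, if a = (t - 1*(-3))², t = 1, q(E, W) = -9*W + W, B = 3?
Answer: -1536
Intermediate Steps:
q(E, W) = -8*W
a = 16 (a = (1 - 1*(-3))² = (1 + 3)² = 4² = 16)
q(B - 1*0, 12)*a = -8*12*16 = -96*16 = -1536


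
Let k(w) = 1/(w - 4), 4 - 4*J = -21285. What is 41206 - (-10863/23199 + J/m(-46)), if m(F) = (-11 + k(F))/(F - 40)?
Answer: -73630774/224257 ≈ -328.33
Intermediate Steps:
J = 21289/4 (J = 1 - 1/4*(-21285) = 1 + 21285/4 = 21289/4 ≈ 5322.3)
k(w) = 1/(-4 + w)
m(F) = (-11 + 1/(-4 + F))/(-40 + F) (m(F) = (-11 + 1/(-4 + F))/(F - 40) = (-11 + 1/(-4 + F))/(-40 + F))
41206 - (-10863/23199 + J/m(-46)) = 41206 - (-10863/23199 + 21289/(4*(((45 - 11*(-46))/((-40 - 46)*(-4 - 46)))))) = 41206 - (-10863*1/23199 + 21289/(4*(((45 + 506)/(-86*(-50)))))) = 41206 - (-3621/7733 + 21289/(4*((-1/86*(-1/50)*551)))) = 41206 - (-3621/7733 + 21289/(4*(551/4300))) = 41206 - (-3621/7733 + (21289/4)*(4300/551)) = 41206 - (-3621/7733 + 22885675/551) = 41206 - 1*9314364716/224257 = 41206 - 9314364716/224257 = -73630774/224257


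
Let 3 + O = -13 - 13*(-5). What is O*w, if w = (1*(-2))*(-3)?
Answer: 294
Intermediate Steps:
O = 49 (O = -3 + (-13 - 13*(-5)) = -3 + (-13 + 65) = -3 + 52 = 49)
w = 6 (w = -2*(-3) = 6)
O*w = 49*6 = 294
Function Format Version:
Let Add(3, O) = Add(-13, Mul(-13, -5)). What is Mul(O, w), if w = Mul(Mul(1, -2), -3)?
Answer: 294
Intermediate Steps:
O = 49 (O = Add(-3, Add(-13, Mul(-13, -5))) = Add(-3, Add(-13, 65)) = Add(-3, 52) = 49)
w = 6 (w = Mul(-2, -3) = 6)
Mul(O, w) = Mul(49, 6) = 294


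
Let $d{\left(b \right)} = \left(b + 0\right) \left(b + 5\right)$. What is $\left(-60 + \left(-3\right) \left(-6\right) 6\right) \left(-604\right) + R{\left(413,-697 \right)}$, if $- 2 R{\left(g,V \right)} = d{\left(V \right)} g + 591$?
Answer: $- \frac{199258387}{2} \approx -9.9629 \cdot 10^{7}$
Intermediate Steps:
$d{\left(b \right)} = b \left(5 + b\right)$
$R{\left(g,V \right)} = - \frac{591}{2} - \frac{V g \left(5 + V\right)}{2}$ ($R{\left(g,V \right)} = - \frac{V \left(5 + V\right) g + 591}{2} = - \frac{V g \left(5 + V\right) + 591}{2} = - \frac{591 + V g \left(5 + V\right)}{2} = - \frac{591}{2} - \frac{V g \left(5 + V\right)}{2}$)
$\left(-60 + \left(-3\right) \left(-6\right) 6\right) \left(-604\right) + R{\left(413,-697 \right)} = \left(-60 + \left(-3\right) \left(-6\right) 6\right) \left(-604\right) - \left(\frac{591}{2} - \frac{287861 \left(5 - 697\right)}{2}\right) = \left(-60 + 18 \cdot 6\right) \left(-604\right) - \left(\frac{591}{2} - \frac{287861}{2} \left(-692\right)\right) = \left(-60 + 108\right) \left(-604\right) - \frac{199200403}{2} = 48 \left(-604\right) - \frac{199200403}{2} = -28992 - \frac{199200403}{2} = - \frac{199258387}{2}$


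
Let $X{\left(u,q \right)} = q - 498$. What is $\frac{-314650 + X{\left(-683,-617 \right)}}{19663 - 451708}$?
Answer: $\frac{7017}{9601} \approx 0.73086$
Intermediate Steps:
$X{\left(u,q \right)} = -498 + q$
$\frac{-314650 + X{\left(-683,-617 \right)}}{19663 - 451708} = \frac{-314650 - 1115}{19663 - 451708} = \frac{-314650 - 1115}{-432045} = \left(-315765\right) \left(- \frac{1}{432045}\right) = \frac{7017}{9601}$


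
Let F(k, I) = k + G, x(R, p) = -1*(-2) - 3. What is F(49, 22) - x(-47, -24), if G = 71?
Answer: 121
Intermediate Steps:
x(R, p) = -1 (x(R, p) = 2 - 3 = -1)
F(k, I) = 71 + k (F(k, I) = k + 71 = 71 + k)
F(49, 22) - x(-47, -24) = (71 + 49) - 1*(-1) = 120 + 1 = 121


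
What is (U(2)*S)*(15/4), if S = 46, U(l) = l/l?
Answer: 345/2 ≈ 172.50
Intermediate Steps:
U(l) = 1
(U(2)*S)*(15/4) = (1*46)*(15/4) = 46*(15*(¼)) = 46*(15/4) = 345/2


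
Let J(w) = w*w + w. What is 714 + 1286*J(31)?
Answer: 1276426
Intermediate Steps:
J(w) = w + w² (J(w) = w² + w = w + w²)
714 + 1286*J(31) = 714 + 1286*(31*(1 + 31)) = 714 + 1286*(31*32) = 714 + 1286*992 = 714 + 1275712 = 1276426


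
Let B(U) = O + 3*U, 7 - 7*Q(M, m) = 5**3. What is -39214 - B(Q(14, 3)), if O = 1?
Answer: -274151/7 ≈ -39164.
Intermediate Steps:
Q(M, m) = -118/7 (Q(M, m) = 1 - 1/7*5**3 = 1 - 1/7*125 = 1 - 125/7 = -118/7)
B(U) = 1 + 3*U
-39214 - B(Q(14, 3)) = -39214 - (1 + 3*(-118/7)) = -39214 - (1 - 354/7) = -39214 - 1*(-347/7) = -39214 + 347/7 = -274151/7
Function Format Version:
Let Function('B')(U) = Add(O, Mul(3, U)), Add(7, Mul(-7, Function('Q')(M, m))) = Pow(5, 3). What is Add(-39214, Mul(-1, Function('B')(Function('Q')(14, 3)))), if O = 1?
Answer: Rational(-274151, 7) ≈ -39164.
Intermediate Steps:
Function('Q')(M, m) = Rational(-118, 7) (Function('Q')(M, m) = Add(1, Mul(Rational(-1, 7), Pow(5, 3))) = Add(1, Mul(Rational(-1, 7), 125)) = Add(1, Rational(-125, 7)) = Rational(-118, 7))
Function('B')(U) = Add(1, Mul(3, U))
Add(-39214, Mul(-1, Function('B')(Function('Q')(14, 3)))) = Add(-39214, Mul(-1, Add(1, Mul(3, Rational(-118, 7))))) = Add(-39214, Mul(-1, Add(1, Rational(-354, 7)))) = Add(-39214, Mul(-1, Rational(-347, 7))) = Add(-39214, Rational(347, 7)) = Rational(-274151, 7)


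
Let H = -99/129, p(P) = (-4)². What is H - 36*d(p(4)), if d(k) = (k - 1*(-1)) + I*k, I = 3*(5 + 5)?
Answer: -769389/43 ≈ -17893.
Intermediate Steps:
I = 30 (I = 3*10 = 30)
p(P) = 16
H = -33/43 (H = -99*1/129 = -33/43 ≈ -0.76744)
d(k) = 1 + 31*k (d(k) = (k - 1*(-1)) + 30*k = (k + 1) + 30*k = (1 + k) + 30*k = 1 + 31*k)
H - 36*d(p(4)) = -33/43 - 36*(1 + 31*16) = -33/43 - 36*(1 + 496) = -33/43 - 36*497 = -33/43 - 17892 = -769389/43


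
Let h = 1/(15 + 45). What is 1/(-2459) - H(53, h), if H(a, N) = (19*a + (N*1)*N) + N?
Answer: -8914520399/8852400 ≈ -1007.0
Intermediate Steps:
h = 1/60 ≈ 0.016667
H(a, N) = N + N² + 19*a (H(a, N) = (19*a + N*N) + N = (19*a + N²) + N = (N² + 19*a) + N = N + N² + 19*a)
1/(-2459) - H(53, h) = 1/(-2459) - (1/60 + (1/60)² + 19*53) = -1/2459 - (1/60 + 1/3600 + 1007) = -1/2459 - 1*3625261/3600 = -1/2459 - 3625261/3600 = -8914520399/8852400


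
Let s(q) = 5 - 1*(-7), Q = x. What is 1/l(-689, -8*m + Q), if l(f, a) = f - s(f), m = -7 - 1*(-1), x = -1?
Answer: -1/701 ≈ -0.0014265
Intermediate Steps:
Q = -1
m = -6 (m = -7 + 1 = -6)
s(q) = 12 (s(q) = 5 + 7 = 12)
l(f, a) = -12 + f (l(f, a) = f - 1*12 = f - 12 = -12 + f)
1/l(-689, -8*m + Q) = 1/(-12 - 689) = 1/(-701) = -1/701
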